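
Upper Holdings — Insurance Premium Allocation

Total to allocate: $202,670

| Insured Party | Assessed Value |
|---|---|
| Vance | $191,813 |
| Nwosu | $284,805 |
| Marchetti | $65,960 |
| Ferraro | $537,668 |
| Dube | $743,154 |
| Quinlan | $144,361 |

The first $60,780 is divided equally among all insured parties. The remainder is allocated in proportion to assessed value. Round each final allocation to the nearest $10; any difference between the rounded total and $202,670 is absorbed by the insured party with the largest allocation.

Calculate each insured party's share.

Vance: $23,960 · Nwosu: $30,670 · Marchetti: $14,890 · Ferraro: $48,900 · Dube: $63,710 · Quinlan: $20,540

Equal tier: $60,780 ÷ 6 = $10,130 apiece.
Remainder $141,890 by assessed value (total 1,967,761): Vance 13,831.12 → $13,830; Nwosu 20,536.53 → $20,540; Marchetti 4,756.20 → $4,760; Ferraro 38,769.81 → $38,770; Dube 53,586.85 → $53,590; Quinlan 10,409.49 → $10,410.
Rounding difference −$10 on remainder applied to Dube.
Totals: Vance $10,130 + $13,830 = $23,960; Nwosu $10,130 + $20,540 = $30,670; Marchetti $10,130 + $4,760 = $14,890; Ferraro $10,130 + $38,770 = $48,900; Dube $10,130 + $53,580 = $63,710; Quinlan $10,130 + $10,410 = $20,540.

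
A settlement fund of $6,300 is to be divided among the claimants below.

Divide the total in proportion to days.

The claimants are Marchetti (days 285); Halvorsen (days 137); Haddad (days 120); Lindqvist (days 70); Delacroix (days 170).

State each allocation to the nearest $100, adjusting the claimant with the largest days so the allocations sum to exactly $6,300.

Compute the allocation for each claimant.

Days total: 782.
Raw shares: Marchetti 285/782 × $6,300 = 2,296.04; Halvorsen 137/782 × $6,300 = 1,103.71; Haddad 120/782 × $6,300 = 966.75; Lindqvist 70/782 × $6,300 = 563.94; Delacroix 170/782 × $6,300 = 1,369.57.
After rounding ($100): Marchetti $2,300; Halvorsen $1,100; Haddad $1,000; Lindqvist $600; Delacroix $1,400. Sum = $6,400.
Difference $6,300 − $6,400 = −$100 applied to largest days (Marchetti): Marchetti becomes $2,200.

Marchetti: $2,200 | Halvorsen: $1,100 | Haddad: $1,000 | Lindqvist: $600 | Delacroix: $1,400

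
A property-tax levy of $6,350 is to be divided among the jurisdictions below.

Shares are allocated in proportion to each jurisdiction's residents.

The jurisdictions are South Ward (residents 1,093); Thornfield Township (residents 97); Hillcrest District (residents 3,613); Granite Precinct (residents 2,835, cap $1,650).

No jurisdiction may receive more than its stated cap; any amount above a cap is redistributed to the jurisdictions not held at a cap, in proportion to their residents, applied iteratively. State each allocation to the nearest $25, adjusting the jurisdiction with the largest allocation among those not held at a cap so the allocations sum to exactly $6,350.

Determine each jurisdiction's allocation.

Total residents = 7,638.
Proportional shares (ignoring caps): South Ward 908.69; Thornfield Township 80.64; Hillcrest District 3,003.74; Granite Precinct 2,356.93.
Capped: Granite Precinct ($1,650); residual $4,700 reallocated over remaining residents 4,803.
Shares after redistribution: South Ward 1,069.56 → $1,075; Thornfield Township 94.92 → $100; Hillcrest District 3,535.52 → $3,525.

South Ward: $1,075; Thornfield Township: $100; Hillcrest District: $3,525; Granite Precinct: $1,650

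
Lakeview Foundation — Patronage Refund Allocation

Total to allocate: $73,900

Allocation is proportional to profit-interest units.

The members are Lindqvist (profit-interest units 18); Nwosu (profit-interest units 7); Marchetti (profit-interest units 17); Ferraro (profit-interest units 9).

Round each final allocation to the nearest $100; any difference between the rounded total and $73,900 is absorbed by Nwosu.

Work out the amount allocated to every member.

Total profit-interest units = 51.
Raw shares: Lindqvist 18/51 × $73,900 = 26,082.35; Nwosu 7/51 × $73,900 = 10,143.14; Marchetti 17/51 × $73,900 = 24,633.33; Ferraro 9/51 × $73,900 = 13,041.18.
After rounding ($100): Lindqvist $26,100; Nwosu $10,100; Marchetti $24,600; Ferraro $13,000. Sum = $73,800.
Difference $73,900 − $73,800 = +$100 applied to Nwosu: Nwosu becomes $10,200.

Lindqvist: $26,100; Nwosu: $10,200; Marchetti: $24,600; Ferraro: $13,000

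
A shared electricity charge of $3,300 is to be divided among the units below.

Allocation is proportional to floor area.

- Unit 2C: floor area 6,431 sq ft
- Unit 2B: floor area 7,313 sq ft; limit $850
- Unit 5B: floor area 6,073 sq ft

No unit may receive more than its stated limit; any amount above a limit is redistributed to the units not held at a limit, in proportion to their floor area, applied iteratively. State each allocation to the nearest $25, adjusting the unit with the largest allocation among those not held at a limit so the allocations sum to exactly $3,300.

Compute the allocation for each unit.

Floor area total: 19,817.
Pro-rata shares before constraints: Unit 2C 1,070.91; Unit 2B 1,217.79; Unit 5B 1,011.30.
Capped: Unit 2B ($850); remaining pool $2,450 reallocated over remaining floor area 12,504.
Remaining shares: Unit 2C 1,260.07 → $1,250; Unit 5B 1,189.93 → $1,200.

Unit 2C: $1,250 · Unit 2B: $850 · Unit 5B: $1,200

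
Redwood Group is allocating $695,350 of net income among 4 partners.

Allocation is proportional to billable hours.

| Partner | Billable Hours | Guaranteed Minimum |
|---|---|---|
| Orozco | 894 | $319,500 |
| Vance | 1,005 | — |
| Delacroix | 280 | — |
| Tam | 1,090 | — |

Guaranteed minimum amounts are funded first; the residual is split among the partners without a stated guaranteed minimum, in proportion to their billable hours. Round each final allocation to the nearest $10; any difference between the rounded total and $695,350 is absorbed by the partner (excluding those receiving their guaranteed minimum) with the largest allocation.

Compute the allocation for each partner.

Orozco: $319,500 · Vance: $159,040 · Delacroix: $44,310 · Tam: $172,500

Guaranteed amounts: Orozco $319,500. Balance $375,850.
Balance split over remaining billable hours 2,375: Vance 159,043.89 → $159,040; Delacroix 44,310.74 → $44,310; Tam 172,495.37 → $172,500.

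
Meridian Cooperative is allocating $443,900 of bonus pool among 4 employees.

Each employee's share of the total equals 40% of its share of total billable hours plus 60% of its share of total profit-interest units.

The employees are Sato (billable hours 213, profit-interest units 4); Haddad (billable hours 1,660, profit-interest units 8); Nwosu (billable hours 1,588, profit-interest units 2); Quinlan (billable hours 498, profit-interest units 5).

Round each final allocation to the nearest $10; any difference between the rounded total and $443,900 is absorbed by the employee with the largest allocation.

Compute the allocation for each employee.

Sato: $65,620 | Haddad: $186,600 | Nwosu: $99,260 | Quinlan: $92,420

Billable hours total 3,959; profit-interest units total 19.
Composite weights (40% billable hours + 60% profit-interest units): Sato 0.1478; Haddad 0.4204; Nwosu 0.2236; Quinlan 0.2082.
Raw shares: Sato 65,624.57; Haddad 186,593.68; Nwosu 99,257.13; Quinlan 92,424.63.
At nearest $10: Sato $65,620; Haddad $186,590; Nwosu $99,260; Quinlan $92,420. Sum = $443,890.
Difference $443,900 − $443,890 = +$10 applied to largest allocation (Haddad): Haddad becomes $186,600.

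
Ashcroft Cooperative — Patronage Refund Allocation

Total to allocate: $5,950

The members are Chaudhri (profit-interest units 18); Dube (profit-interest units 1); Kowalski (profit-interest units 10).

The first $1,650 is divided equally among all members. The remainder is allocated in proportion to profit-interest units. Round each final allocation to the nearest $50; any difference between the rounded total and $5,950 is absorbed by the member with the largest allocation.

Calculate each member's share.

Chaudhri: $3,200; Dube: $700; Kowalski: $2,050

Equal tier: $1,650 ÷ 3 = $550 apiece.
Remainder $4,300 by profit-interest units (total 29): Chaudhri 2,668.97 → $2,650; Dube 148.28 → $150; Kowalski 1,482.76 → $1,500.
Totals: Chaudhri $550 + $2,650 = $3,200; Dube $550 + $150 = $700; Kowalski $550 + $1,500 = $2,050.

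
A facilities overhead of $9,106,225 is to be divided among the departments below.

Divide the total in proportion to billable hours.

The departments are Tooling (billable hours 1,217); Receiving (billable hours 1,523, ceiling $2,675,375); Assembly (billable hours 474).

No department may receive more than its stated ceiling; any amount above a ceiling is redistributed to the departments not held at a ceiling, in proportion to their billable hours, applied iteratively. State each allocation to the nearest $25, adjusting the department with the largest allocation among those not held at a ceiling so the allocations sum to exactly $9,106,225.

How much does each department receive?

Billable hours total: 3,214.
Pro-rata shares before constraints: Tooling 3,448,125.65; Receiving 4,315,115.33; Assembly 1,342,984.02.
Capped: Receiving ($2,675,375); balance $6,430,850 reallocated over remaining billable hours 1,691.
Remaining shares: Tooling 4,628,234.45 → $4,628,225; Assembly 1,802,615.55 → $1,802,625.

Tooling: $4,628,225; Receiving: $2,675,375; Assembly: $1,802,625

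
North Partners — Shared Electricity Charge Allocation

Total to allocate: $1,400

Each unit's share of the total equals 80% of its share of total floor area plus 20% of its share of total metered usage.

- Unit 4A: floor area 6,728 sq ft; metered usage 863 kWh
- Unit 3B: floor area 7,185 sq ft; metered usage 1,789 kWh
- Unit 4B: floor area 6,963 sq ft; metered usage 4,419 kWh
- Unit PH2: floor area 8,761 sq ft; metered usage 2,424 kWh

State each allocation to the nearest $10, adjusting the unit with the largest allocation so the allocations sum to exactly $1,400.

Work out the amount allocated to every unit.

Unit 4A: $280; Unit 3B: $320; Unit 4B: $390; Unit PH2: $410

Totals — floor area 29,637, metered usage 9,495.
Combined weights (80% floor area + 20% metered usage): Unit 4A 0.1998; Unit 3B 0.2316; Unit 4B 0.2810; Unit PH2 0.2875.
Pro-rata amounts: Unit 4A 279.70; Unit 3B 324.28; Unit 4B 393.45; Unit PH2 402.57.
After rounding ($10): Unit 4A $280; Unit 3B $320; Unit 4B $390; Unit PH2 $400. Sum = $1,390.
Difference $1,400 − $1,390 = +$10 applied to largest allocation (Unit PH2): Unit PH2 becomes $410.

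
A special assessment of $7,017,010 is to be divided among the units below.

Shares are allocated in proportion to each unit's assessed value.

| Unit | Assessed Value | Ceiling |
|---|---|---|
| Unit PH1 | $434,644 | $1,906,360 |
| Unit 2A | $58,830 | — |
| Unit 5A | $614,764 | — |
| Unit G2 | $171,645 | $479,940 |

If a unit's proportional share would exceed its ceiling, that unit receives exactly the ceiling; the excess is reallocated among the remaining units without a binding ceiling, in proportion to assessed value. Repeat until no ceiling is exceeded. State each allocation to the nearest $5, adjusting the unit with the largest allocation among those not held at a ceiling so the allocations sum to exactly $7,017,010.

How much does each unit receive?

Combined assessed value = 1,279,883.
Pro-rata shares before constraints: Unit PH1 2,382,953.20; Unit 2A 322,537.84; Unit 5A 3,370,468.34; Unit G2 941,050.61.
Capped: Unit PH1 ($1,906,360), Unit G2 ($479,940); balance $4,630,710 reallocated over remaining assessed value 673,594.
Redistributed shares: Unit 2A 404,434.52 → $404,435; Unit 5A 4,226,275.48 → $4,226,275.

Unit PH1: $1,906,360 | Unit 2A: $404,435 | Unit 5A: $4,226,275 | Unit G2: $479,940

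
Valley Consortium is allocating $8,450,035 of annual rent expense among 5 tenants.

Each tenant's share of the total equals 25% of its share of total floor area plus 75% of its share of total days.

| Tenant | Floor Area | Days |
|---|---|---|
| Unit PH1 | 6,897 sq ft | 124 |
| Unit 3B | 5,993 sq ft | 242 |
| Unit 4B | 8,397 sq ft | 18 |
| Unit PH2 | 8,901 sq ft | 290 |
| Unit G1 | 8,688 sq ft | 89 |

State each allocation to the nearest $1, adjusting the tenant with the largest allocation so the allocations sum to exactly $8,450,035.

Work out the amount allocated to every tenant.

Floor area total 38,876; days total 763.
Combined weights (25% floor area + 75% days): Unit PH1 0.1662; Unit 3B 0.2764; Unit 4B 0.0717; Unit PH2 0.3423; Unit G1 0.1434.
Proportional shares: Unit PH1 1,404,732.499; Unit 3B 2,335,724.91; Unit 4B 605,799.29; Unit PH2 2,892,435.68; Unit G1 1,211,342.62.
At nearest $1: Unit PH1 $1,404,732; Unit 3B $2,335,725; Unit 4B $605,799; Unit PH2 $2,892,436; Unit G1 $1,211,343. Sum = $8,450,035.
Sum already equals the total — no adjustment.

Unit PH1: $1,404,732 · Unit 3B: $2,335,725 · Unit 4B: $605,799 · Unit PH2: $2,892,436 · Unit G1: $1,211,343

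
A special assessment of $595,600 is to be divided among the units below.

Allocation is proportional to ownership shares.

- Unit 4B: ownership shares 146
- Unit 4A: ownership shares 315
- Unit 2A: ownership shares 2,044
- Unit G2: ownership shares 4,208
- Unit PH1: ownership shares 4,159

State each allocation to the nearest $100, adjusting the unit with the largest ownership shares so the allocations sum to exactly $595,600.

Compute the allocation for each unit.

Unit 4B: $8,000; Unit 4A: $17,300; Unit 2A: $112,000; Unit G2: $230,500; Unit PH1: $227,800

Ownership shares total: 146 + 315 + 2,044 + 4,208 + 4,159 = 10,872.
Raw shares: Unit 4B 7,998.31; Unit 4A 17,256.62; Unit 2A 111,976.31; Unit G2 230,526.56; Unit PH1 227,842.20.
Rounded to nearest $100: Unit 4B $8,000; Unit 4A $17,300; Unit 2A $112,000; Unit G2 $230,500; Unit PH1 $227,800. Sum = $595,600.
Rounded total matches; no reconciliation needed.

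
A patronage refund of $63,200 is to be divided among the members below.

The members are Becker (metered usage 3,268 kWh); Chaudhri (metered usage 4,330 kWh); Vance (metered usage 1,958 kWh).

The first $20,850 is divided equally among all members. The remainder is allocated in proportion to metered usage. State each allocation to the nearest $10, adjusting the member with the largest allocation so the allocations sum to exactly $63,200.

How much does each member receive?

First tranche $20,850 split equally: $6,950 each.
Remainder $42,350 by metered usage (total 9,556): Becker 14,483.03 → $14,480; Chaudhri 19,189.57 → $19,190; Vance 8,677.41 → $8,680.
Totals: Becker $6,950 + $14,480 = $21,430; Chaudhri $6,950 + $19,190 = $26,140; Vance $6,950 + $8,680 = $15,630.

Becker: $21,430; Chaudhri: $26,140; Vance: $15,630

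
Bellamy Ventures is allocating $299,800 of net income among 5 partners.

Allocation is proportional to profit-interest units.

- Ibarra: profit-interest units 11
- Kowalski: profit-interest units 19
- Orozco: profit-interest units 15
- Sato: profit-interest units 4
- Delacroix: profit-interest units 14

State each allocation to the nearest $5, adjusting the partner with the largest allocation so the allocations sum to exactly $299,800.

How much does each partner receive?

Sum of profit-interest units: 63.
Proportional shares: Ibarra 11/63 × $299,800 = 52,346.03; Kowalski 19/63 × $299,800 = 90,415.87; Orozco 15/63 × $299,800 = 71,380.95; Sato 4/63 × $299,800 = 19,034.92; Delacroix 14/63 × $299,800 = 66,622.22.
Rounded to nearest $5: Ibarra $52,345; Kowalski $90,415; Orozco $71,380; Sato $19,035; Delacroix $66,620. Sum = $299,795.
Difference $299,800 − $299,795 = +$5 applied to largest allocation (Kowalski): Kowalski becomes $90,420.

Ibarra: $52,345; Kowalski: $90,420; Orozco: $71,380; Sato: $19,035; Delacroix: $66,620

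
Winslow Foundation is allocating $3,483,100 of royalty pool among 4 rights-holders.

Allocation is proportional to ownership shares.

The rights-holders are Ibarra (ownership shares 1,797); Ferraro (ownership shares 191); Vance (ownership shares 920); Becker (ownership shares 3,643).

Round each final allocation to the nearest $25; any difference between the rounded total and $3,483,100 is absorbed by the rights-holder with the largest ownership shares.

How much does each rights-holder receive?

Sum of ownership shares: 1,797 + 191 + 920 + 3,643 = 6,551.
Pro-rata amounts: Ibarra 955,446.60; Ferraro 101,552.76; Vance 489,154.63; Becker 1,936,946.01.
After rounding ($25): Ibarra $955,450; Ferraro $101,550; Vance $489,150; Becker $1,936,950. Sum = $3,483,100.
No rounding difference to absorb.

Ibarra: $955,450 | Ferraro: $101,550 | Vance: $489,150 | Becker: $1,936,950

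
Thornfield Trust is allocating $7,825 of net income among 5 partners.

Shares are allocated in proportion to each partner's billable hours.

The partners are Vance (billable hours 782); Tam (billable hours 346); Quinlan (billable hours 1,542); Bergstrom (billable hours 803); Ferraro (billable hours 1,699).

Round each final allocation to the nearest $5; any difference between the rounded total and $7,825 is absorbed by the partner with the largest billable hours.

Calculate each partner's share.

Vance: $1,185 | Tam: $525 | Quinlan: $2,335 | Bergstrom: $1,215 | Ferraro: $2,565

Combined billable hours = 5,172.
Raw shares: Vance 782/5,172 × $7,825 = 1,183.13; Tam 346/5,172 × $7,825 = 523.48; Quinlan 1,542/5,172 × $7,825 = 2,332.98; Bergstrom 803/5,172 × $7,825 = 1,214.90; Ferraro 1,699/5,172 × $7,825 = 2,570.51.
After rounding ($5): Vance $1,185; Tam $525; Quinlan $2,335; Bergstrom $1,215; Ferraro $2,570. Sum = $7,830.
Difference $7,825 − $7,830 = −$5 applied to largest billable hours (Ferraro): Ferraro becomes $2,565.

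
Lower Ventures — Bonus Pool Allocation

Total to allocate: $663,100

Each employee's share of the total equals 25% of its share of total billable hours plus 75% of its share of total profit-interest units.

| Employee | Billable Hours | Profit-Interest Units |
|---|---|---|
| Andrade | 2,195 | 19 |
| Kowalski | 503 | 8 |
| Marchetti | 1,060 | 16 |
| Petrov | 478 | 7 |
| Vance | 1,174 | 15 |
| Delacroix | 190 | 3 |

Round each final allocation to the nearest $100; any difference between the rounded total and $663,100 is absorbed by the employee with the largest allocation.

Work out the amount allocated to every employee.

Billable hours total 5,600; profit-interest units total 68.
Composite weights (25% billable hours + 75% profit-interest units): Andrade 0.3075; Kowalski 0.1107; Marchetti 0.2238; Petrov 0.0985; Vance 0.2179; Delacroix 0.0416.
Raw shares: Andrade 203,936.34; Kowalski 73,398.97; Marchetti 148,396.49; Petrov 65,345.30; Vance 144,457.59; Delacroix 27,565.32.
At nearest $100: Andrade $203,900; Kowalski $73,400; Marchetti $148,400; Petrov $65,300; Vance $144,500; Delacroix $27,600. Sum = $663,100.
No rounding difference to absorb.

Andrade: $203,900 · Kowalski: $73,400 · Marchetti: $148,400 · Petrov: $65,300 · Vance: $144,500 · Delacroix: $27,600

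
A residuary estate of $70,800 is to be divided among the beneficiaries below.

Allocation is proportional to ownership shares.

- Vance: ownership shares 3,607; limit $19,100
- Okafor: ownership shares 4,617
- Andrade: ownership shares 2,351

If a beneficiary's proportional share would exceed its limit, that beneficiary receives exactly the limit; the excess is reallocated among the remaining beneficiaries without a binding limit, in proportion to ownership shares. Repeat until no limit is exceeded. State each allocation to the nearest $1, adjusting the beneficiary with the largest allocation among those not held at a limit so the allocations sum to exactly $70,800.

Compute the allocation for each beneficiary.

Vance: $19,100 · Okafor: $34,256 · Andrade: $17,444

Sum of ownership shares: 10,575.
Pro-rata shares before constraints: Vance 24,148.99; Okafor 30,910.98; Andrade 15,740.03.
Cap binds for Vance ($19,100); residual $51,700 reallocated over remaining ownership shares 6,968.
Redistributed shares: Okafor 34,256.44 → $34,256; Andrade 17,443.56 → $17,444.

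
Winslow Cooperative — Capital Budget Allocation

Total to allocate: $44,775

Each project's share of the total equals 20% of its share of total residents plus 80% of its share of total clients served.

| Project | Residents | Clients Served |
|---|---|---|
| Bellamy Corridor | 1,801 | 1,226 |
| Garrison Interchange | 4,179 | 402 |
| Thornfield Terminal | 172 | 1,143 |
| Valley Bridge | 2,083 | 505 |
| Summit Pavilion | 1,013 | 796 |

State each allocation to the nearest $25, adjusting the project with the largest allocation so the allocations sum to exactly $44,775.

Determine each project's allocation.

Totals — residents 9,248, clients served 4,072.
Blended shares (20% residents + 80% clients served): Bellamy Corridor 0.2798; Garrison Interchange 0.1694; Thornfield Terminal 0.2283; Valley Bridge 0.1443; Summit Pavilion 0.1783.
Unrounded shares: Bellamy Corridor 12,528.65; Garrison Interchange 7,582.86; Thornfield Terminal 10,221.13; Valley Bridge 6,459.32; Summit Pavilion 7,983.05.
At nearest $25: Bellamy Corridor $12,525; Garrison Interchange $7,575; Thornfield Terminal $10,225; Valley Bridge $6,450; Summit Pavilion $7,975. Sum = $44,750.
Difference $44,775 − $44,750 = +$25 applied to largest allocation (Bellamy Corridor): Bellamy Corridor becomes $12,550.

Bellamy Corridor: $12,550 · Garrison Interchange: $7,575 · Thornfield Terminal: $10,225 · Valley Bridge: $6,450 · Summit Pavilion: $7,975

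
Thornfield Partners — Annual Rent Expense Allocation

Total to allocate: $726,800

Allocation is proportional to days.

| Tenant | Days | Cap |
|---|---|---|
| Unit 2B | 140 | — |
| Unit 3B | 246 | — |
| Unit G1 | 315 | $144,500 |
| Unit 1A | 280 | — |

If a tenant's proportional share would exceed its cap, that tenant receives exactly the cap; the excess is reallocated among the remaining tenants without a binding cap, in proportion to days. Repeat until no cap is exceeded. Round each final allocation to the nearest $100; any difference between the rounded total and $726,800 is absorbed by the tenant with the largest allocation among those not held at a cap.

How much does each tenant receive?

Sum of days: 981.
Pro-rata shares before constraints: Unit 2B 103,722.73; Unit 3B 182,255.66; Unit G1 233,376.15; Unit 1A 207,445.46.
Capped: Unit G1 ($144,500); remaining pool $582,300 reallocated over remaining days 666.
Remaining shares: Unit 2B 122,405.41 → $122,400; Unit 3B 215,083.78 → $215,100; Unit 1A 244,810.81 → $244,800.

Unit 2B: $122,400 | Unit 3B: $215,100 | Unit G1: $144,500 | Unit 1A: $244,800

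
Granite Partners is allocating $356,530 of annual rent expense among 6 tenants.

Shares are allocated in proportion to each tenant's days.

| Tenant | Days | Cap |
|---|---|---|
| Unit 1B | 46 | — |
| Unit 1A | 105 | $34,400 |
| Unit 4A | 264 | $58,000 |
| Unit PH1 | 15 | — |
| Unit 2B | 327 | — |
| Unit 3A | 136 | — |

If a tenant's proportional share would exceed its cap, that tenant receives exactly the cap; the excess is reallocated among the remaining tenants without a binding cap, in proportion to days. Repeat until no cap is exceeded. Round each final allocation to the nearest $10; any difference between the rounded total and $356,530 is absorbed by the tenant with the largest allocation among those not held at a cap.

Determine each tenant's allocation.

Unit 1B: $23,190; Unit 1A: $34,400; Unit 4A: $58,000; Unit PH1: $7,560; Unit 2B: $164,830; Unit 3A: $68,550

Total days = 893.
Unconstrained shares: Unit 1B 18,365.49; Unit 1A 41,921.22; Unit 4A 105,401.93; Unit PH1 5,988.75; Unit 2B 130,554.66; Unit 3A 54,297.96.
Held at cap: Unit 1A ($34,400), Unit 4A ($58,000); balance $264,130 reallocated over remaining days 524.
Redistributed shares: Unit 1B 23,186.98 → $23,190; Unit PH1 7,560.97 → $7,560; Unit 2B 164,829.22 → $164,830; Unit 3A 68,552.82 → $68,550.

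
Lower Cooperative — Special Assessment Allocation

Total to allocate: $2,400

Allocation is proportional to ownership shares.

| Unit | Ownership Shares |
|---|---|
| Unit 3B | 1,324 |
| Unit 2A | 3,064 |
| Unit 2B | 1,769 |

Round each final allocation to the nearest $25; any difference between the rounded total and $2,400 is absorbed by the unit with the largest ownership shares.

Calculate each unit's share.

Unit 3B: $525 | Unit 2A: $1,175 | Unit 2B: $700

Sum of ownership shares: 6,157.
Unrounded shares: Unit 3B 1,324/6,157 × $2,400 = 516.10; Unit 2A 3,064/6,157 × $2,400 = 1,194.35; Unit 2B 1,769/6,157 × $2,400 = 689.56.
Rounded to nearest $25: Unit 3B $525; Unit 2A $1,200; Unit 2B $700. Sum = $2,425.
Difference $2,400 − $2,425 = −$25 applied to largest ownership shares (Unit 2A): Unit 2A becomes $1,175.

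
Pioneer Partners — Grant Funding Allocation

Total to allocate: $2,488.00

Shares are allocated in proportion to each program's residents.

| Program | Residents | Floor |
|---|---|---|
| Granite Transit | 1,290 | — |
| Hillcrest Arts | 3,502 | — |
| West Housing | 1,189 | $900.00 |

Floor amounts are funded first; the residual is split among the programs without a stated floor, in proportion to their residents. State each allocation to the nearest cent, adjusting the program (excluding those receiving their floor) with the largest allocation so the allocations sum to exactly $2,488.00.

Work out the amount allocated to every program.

Granite Transit: $427.49 | Hillcrest Arts: $1,160.51 | West Housing: $900.00

Fund the minimums — West Housing $900.00. Balance $1,588.00.
Balance split over remaining residents 4,792: Granite Transit 427.4875 → $427.49; Hillcrest Arts 1,160.5125 → $1,160.51.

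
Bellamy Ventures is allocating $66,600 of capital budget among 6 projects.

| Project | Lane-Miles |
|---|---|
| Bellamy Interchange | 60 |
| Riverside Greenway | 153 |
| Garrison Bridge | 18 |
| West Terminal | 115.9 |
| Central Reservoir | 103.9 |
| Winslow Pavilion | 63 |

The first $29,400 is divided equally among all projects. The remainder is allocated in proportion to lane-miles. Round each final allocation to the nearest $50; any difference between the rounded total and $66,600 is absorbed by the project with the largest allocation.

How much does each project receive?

Bellamy Interchange: $9,250 | Riverside Greenway: $16,000 | Garrison Bridge: $6,200 | West Terminal: $13,300 | Central Reservoir: $12,400 | Winslow Pavilion: $9,450

First tranche $29,400 split equally: $4,900 each.
Remainder $37,200 by lane-miles (total 513.8): Bellamy Interchange 4,344.10 → $4,350; Riverside Greenway 11,077.46 → $11,100; Garrison Bridge 1,303.23 → $1,300; West Terminal 8,391.36 → $8,400; Central Reservoir 7,522.54 → $7,500; Winslow Pavilion 4,561.31 → $4,550.
Totals: Bellamy Interchange $4,900 + $4,350 = $9,250; Riverside Greenway $4,900 + $11,100 = $16,000; Garrison Bridge $4,900 + $1,300 = $6,200; West Terminal $4,900 + $8,400 = $13,300; Central Reservoir $4,900 + $7,500 = $12,400; Winslow Pavilion $4,900 + $4,550 = $9,450.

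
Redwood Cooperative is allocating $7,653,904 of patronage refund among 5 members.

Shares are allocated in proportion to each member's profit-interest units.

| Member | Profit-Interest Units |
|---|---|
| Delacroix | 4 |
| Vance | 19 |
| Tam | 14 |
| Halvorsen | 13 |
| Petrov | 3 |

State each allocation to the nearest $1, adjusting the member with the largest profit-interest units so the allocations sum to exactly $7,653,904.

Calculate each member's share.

Profit-interest units total: 4 + 19 + 14 + 13 + 3 = 53.
Pro-rata amounts: Delacroix 577,653.13; Vance 2,743,852.38; Tam 2,021,785.96; Halvorsen 1,877,372.68; Petrov 433,239.85.
After rounding ($1): Delacroix $577,653; Vance $2,743,852; Tam $2,021,786; Halvorsen $1,877,373; Petrov $433,240. Sum = $7,653,904.
Sum already equals the total — no adjustment.

Delacroix: $577,653; Vance: $2,743,852; Tam: $2,021,786; Halvorsen: $1,877,373; Petrov: $433,240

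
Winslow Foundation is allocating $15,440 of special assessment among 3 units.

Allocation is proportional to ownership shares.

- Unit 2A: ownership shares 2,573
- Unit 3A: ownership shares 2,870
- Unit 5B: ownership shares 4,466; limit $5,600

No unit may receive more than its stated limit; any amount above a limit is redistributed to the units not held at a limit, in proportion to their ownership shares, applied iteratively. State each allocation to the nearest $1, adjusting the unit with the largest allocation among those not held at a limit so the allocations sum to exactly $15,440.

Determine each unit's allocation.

Unit 2A: $4,652 · Unit 3A: $5,188 · Unit 5B: $5,600

Sum of ownership shares: 9,909.
Pro-rata shares before constraints: Unit 2A 4,009.20; Unit 3A 4,471.97; Unit 5B 6,958.83.
Cap binds for Unit 5B ($5,600); residual $9,840 reallocated over remaining ownership shares 5,443.
Remaining shares: Unit 2A 4,651.54 → $4,652; Unit 3A 5,188.46 → $5,188.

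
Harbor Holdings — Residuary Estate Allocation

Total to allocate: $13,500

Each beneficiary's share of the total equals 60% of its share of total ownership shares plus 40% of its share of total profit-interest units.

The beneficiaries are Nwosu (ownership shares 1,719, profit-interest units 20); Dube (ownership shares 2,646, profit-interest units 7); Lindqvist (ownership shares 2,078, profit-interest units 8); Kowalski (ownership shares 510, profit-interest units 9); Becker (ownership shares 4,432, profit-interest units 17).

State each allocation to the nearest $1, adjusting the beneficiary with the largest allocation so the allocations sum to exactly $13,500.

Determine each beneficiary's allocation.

Totals — ownership shares 11,385, profit-interest units 61.
Composite weights (60% ownership shares + 40% profit-interest units): Nwosu 0.2217; Dube 0.1853; Lindqvist 0.1620; Kowalski 0.0859; Becker 0.3450.
Raw shares: Nwosu 2,993.496; Dube 2,502.20; Lindqvist 2,186.62; Kowalski 1,159.57; Becker 4,658.12.
After rounding ($1): Nwosu $2,993; Dube $2,502; Lindqvist $2,187; Kowalski $1,160; Becker $4,658. Sum = $13,500.
Rounded total matches; no reconciliation needed.

Nwosu: $2,993 · Dube: $2,502 · Lindqvist: $2,187 · Kowalski: $1,160 · Becker: $4,658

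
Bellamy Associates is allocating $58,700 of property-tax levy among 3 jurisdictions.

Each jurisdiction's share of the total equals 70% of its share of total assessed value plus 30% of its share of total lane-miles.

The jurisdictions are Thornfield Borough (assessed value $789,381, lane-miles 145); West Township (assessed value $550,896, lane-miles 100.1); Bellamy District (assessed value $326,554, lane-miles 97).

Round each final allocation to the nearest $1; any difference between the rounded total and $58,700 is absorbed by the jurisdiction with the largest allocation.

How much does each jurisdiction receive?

Totals — assessed value 1,666,831, lane-miles 342.1.
Composite weights (70% assessed value + 30% lane-miles): Thornfield Borough 0.4587; West Township 0.3191; Bellamy District 0.2222.
Pro-rata amounts: Thornfield Borough 26,923.53; West Township 18,733.22; Bellamy District 13,043.26.
At nearest $1: Thornfield Borough $26,924; West Township $18,733; Bellamy District $13,043. Sum = $58,700.
Sum already equals the total — no adjustment.

Thornfield Borough: $26,924 | West Township: $18,733 | Bellamy District: $13,043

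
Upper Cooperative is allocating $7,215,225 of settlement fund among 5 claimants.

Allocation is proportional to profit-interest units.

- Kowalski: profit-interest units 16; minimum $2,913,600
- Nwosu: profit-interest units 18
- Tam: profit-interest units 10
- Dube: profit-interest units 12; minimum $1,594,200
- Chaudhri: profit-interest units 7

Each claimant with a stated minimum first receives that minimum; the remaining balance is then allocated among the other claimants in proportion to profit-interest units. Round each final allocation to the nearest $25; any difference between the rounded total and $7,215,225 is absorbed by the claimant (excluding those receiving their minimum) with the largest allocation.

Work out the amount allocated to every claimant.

Kowalski: $2,913,600 | Nwosu: $1,392,400 | Tam: $773,550 | Dube: $1,594,200 | Chaudhri: $541,475

Guaranteed amounts: Kowalski $2,913,600; Dube $1,594,200. Remaining pool $2,707,425.
Remaining pool split over remaining profit-interest units 35: Nwosu 1,392,390.00 → $1,392,400; Tam 773,550.00 → $773,550; Chaudhri 541,485.00 → $541,475.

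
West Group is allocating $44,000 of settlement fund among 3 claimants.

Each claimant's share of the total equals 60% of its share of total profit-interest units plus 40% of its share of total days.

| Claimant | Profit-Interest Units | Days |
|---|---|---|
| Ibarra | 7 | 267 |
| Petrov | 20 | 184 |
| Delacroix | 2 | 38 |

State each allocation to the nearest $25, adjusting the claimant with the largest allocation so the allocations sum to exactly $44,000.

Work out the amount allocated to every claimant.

Totals — profit-interest units 29, days 489.
Composite weights (60% profit-interest units + 40% days): Ibarra 0.3632; Petrov 0.5643; Delacroix 0.0725.
Raw shares: Ibarra 15,982.23; Petrov 24,829.39; Delacroix 3,188.38.
After rounding ($25): Ibarra $15,975; Petrov $24,825; Delacroix $3,200. Sum = $44,000.
No rounding difference to absorb.

Ibarra: $15,975 | Petrov: $24,825 | Delacroix: $3,200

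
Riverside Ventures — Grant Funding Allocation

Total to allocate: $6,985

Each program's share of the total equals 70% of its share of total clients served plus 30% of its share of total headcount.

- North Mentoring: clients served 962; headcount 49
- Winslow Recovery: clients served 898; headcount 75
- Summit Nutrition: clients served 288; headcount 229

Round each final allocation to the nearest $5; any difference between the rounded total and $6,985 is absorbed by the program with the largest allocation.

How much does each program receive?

Clients served total 2,148; headcount total 353.
Combined weights (70% clients served + 30% headcount): North Mentoring 0.3551; Winslow Recovery 0.3564; Summit Nutrition 0.2885.
Pro-rata amounts: North Mentoring 2,480.68; Winslow Recovery 2,489.34; Summit Nutrition 2,014.98.
After rounding ($5): North Mentoring $2,480; Winslow Recovery $2,490; Summit Nutrition $2,015. Sum = $6,985.
Rounded total matches; no reconciliation needed.

North Mentoring: $2,480 | Winslow Recovery: $2,490 | Summit Nutrition: $2,015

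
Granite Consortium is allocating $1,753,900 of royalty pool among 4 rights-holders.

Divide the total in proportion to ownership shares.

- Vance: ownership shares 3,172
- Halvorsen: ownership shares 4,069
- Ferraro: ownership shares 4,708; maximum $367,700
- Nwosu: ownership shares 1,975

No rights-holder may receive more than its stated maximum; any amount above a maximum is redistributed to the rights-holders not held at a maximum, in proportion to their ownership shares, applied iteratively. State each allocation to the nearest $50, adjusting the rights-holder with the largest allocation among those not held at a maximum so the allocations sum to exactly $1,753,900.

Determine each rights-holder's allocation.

Ownership shares total: 13,924.
Proportional shares (ignoring caps): Vance 399,552.63; Halvorsen 512,540.87; Ferraro 593,030.82; Nwosu 248,775.68.
Cap binds for Ferraro ($367,700); residual $1,386,200 reallocated over remaining ownership shares 9,216.
Remaining shares: Vance 477,107.90 → $477,100; Halvorsen 612,027.76 → $612,050; Nwosu 297,064.34 → $297,050.

Vance: $477,100 · Halvorsen: $612,050 · Ferraro: $367,700 · Nwosu: $297,050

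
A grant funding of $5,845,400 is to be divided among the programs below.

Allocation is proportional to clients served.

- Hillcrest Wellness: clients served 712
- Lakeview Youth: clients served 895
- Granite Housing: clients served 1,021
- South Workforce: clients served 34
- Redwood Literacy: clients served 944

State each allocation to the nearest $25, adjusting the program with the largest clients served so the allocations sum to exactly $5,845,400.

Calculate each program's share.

Hillcrest Wellness: $1,154,175 | Lakeview Youth: $1,450,825 | Granite Housing: $1,655,025 | South Workforce: $55,125 | Redwood Literacy: $1,530,250

Combined clients served = 712 + 895 + 1,021 + 34 + 944 = 3,606.
Unrounded shares: Hillcrest Wellness 1,154,166.61; Lakeview Youth 1,450,813.37; Granite Housing 1,655,061.95; South Workforce 55,114.70; Redwood Literacy 1,530,243.37.
Rounded to nearest $25: Hillcrest Wellness $1,154,175; Lakeview Youth $1,450,825; Granite Housing $1,655,050; South Workforce $55,125; Redwood Literacy $1,530,250. Sum = $5,845,425.
Difference $5,845,400 − $5,845,425 = −$25 applied to largest clients served (Granite Housing): Granite Housing becomes $1,655,025.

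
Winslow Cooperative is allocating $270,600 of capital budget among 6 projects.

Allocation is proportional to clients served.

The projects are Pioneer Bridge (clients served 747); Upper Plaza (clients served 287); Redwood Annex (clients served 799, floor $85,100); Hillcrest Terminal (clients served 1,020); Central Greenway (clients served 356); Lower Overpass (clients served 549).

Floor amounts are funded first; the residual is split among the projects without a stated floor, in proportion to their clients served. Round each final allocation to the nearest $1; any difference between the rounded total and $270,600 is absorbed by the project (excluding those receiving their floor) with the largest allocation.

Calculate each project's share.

Guaranteed amounts: Redwood Annex $85,100. Residual $185,500.
Residual split over remaining clients served 2,959: Pioneer Bridge 46,829.503 → $46,830; Upper Plaza 17,992.06 → $17,992; Hillcrest Terminal 63,943.90 → $63,944; Central Greenway 22,317.67 → $22,318; Lower Overpass 34,416.86 → $34,417.
Rounding difference −$1 applied to Hillcrest Terminal → $63,943.

Pioneer Bridge: $46,830 · Upper Plaza: $17,992 · Redwood Annex: $85,100 · Hillcrest Terminal: $63,943 · Central Greenway: $22,318 · Lower Overpass: $34,417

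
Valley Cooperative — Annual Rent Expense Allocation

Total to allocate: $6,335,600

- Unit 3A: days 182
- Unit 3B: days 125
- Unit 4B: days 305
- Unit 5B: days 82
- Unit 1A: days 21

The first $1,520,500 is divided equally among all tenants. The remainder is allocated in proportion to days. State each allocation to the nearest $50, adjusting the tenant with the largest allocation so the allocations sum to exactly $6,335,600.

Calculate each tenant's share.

Unit 3A: $1,529,750 · Unit 3B: $1,145,900 · Unit 4B: $2,358,150 · Unit 5B: $856,300 · Unit 1A: $445,500

$1,520,500 shared equally gives $304,100 per tenant.
Remainder $4,815,100 by days (total 715): Unit 3A 1,225,661.82 → $1,225,650; Unit 3B 841,800.70 → $841,800; Unit 4B 2,053,993.71 → $2,054,000; Unit 5B 552,221.26 → $552,200; Unit 1A 141,422.52 → $141,400.
Rounding difference +$50 on remainder applied to Unit 4B.
Totals: Unit 3A $304,100 + $1,225,650 = $1,529,750; Unit 3B $304,100 + $841,800 = $1,145,900; Unit 4B $304,100 + $2,054,050 = $2,358,150; Unit 5B $304,100 + $552,200 = $856,300; Unit 1A $304,100 + $141,400 = $445,500.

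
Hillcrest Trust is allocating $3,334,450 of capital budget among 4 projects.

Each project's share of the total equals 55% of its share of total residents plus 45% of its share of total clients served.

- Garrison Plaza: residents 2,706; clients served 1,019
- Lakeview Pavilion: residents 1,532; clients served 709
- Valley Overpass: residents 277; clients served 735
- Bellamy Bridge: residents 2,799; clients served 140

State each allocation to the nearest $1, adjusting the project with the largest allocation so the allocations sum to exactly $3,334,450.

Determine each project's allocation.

Garrison Plaza: $1,265,919 | Lakeview Pavilion: $792,845 | Valley Overpass: $493,148 | Bellamy Bridge: $782,538

Residents total 7,314; clients served total 2,603.
Blended shares (55% residents + 45% clients served): Garrison Plaza 0.3796; Lakeview Pavilion 0.2378; Valley Overpass 0.1479; Bellamy Bridge 0.2347.
Pro-rata amounts: Garrison Plaza 1,265,919.22; Lakeview Pavilion 792,844.95; Valley Overpass 493,147.95; Bellamy Bridge 782,537.88.
At nearest $1: Garrison Plaza $1,265,919; Lakeview Pavilion $792,845; Valley Overpass $493,148; Bellamy Bridge $782,538. Sum = $3,334,450.
Rounded total matches; no reconciliation needed.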